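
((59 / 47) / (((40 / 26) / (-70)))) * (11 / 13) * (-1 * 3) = 13629 / 94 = 144.99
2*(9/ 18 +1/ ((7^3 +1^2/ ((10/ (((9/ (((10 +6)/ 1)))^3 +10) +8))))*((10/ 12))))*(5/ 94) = 71110205/ 1327631278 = 0.05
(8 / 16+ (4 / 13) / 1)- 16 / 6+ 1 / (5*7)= -4997 / 2730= -1.83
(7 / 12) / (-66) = -7 / 792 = -0.01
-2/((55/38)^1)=-76/55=-1.38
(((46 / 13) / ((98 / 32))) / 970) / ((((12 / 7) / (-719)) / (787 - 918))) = 8665388 / 132405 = 65.45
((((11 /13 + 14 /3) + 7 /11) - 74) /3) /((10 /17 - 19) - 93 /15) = 618545 /673101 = 0.92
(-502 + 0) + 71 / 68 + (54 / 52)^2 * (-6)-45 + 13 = -6199087 / 11492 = -539.43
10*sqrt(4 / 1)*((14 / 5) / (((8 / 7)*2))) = 49 / 2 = 24.50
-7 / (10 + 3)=-7 / 13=-0.54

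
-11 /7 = -1.57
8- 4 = 4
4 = 4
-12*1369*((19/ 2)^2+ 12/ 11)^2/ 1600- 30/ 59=-3913950282993/ 45689600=-85663.92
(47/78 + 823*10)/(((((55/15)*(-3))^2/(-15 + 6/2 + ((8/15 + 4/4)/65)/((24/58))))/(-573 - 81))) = 888912533849/1673100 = 531296.71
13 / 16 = 0.81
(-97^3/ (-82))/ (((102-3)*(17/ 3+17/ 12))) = 1825346/ 115005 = 15.87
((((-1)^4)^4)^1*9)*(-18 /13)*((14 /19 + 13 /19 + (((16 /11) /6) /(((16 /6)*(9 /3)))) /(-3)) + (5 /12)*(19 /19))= -123759 /5434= -22.77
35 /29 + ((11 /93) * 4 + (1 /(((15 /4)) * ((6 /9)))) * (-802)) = -4303333 /13485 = -319.12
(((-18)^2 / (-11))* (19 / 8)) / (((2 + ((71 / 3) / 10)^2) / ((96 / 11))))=-66484800 / 827761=-80.32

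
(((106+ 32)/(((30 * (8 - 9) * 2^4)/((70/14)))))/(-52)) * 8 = 23/104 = 0.22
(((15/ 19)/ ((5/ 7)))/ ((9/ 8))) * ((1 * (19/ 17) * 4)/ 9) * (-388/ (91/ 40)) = -83.23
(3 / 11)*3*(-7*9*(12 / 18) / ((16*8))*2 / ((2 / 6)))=-567 / 352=-1.61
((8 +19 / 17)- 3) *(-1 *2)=-208 / 17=-12.24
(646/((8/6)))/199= 969/398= 2.43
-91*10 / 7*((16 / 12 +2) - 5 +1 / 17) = 10660 / 51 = 209.02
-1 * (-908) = 908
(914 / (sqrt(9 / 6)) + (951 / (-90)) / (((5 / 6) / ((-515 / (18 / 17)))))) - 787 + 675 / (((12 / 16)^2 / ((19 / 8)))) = 914*sqrt(6) / 3 + 740737 / 90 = 8976.69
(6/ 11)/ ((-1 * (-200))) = 0.00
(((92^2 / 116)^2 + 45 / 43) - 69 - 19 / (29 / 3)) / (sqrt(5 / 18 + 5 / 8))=1140012762 * sqrt(130) / 2350595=5529.73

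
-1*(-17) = 17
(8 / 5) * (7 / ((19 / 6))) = 336 / 95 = 3.54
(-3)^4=81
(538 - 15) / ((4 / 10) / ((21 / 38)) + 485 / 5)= 54915 / 10261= 5.35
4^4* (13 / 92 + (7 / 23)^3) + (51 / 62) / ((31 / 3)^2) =31461067405 / 724934194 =43.40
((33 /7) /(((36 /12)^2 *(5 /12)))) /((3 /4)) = 176 /105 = 1.68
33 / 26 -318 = -8235 / 26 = -316.73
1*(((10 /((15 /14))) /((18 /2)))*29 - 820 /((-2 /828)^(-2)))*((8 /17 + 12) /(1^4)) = 273149068 /728433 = 374.98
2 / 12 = 1 / 6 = 0.17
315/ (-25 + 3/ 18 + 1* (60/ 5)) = -270/ 11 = -24.55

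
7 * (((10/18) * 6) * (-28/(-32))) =245/12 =20.42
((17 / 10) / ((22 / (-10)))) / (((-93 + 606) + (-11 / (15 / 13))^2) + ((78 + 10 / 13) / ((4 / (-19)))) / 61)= -178425 / 138022412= -0.00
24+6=30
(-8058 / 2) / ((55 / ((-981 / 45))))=439161 / 275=1596.95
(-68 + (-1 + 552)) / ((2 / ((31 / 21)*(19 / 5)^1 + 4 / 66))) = 150627 / 110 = 1369.34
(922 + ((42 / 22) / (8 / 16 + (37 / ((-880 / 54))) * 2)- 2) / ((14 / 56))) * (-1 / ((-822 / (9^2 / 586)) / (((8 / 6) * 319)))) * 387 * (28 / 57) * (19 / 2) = 600623041788 / 5097907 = 117817.58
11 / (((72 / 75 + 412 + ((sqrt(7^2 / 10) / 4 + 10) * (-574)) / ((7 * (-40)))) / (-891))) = -453156422400 / 20041203689 + 375051600 * sqrt(10) / 20041203689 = -22.55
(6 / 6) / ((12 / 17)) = 17 / 12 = 1.42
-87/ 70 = -1.24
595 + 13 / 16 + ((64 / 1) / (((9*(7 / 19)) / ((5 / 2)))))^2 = 185702077 / 63504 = 2924.26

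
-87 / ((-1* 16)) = 87 / 16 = 5.44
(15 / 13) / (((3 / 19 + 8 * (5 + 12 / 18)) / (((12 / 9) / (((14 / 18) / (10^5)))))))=1026000000 / 235963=4348.14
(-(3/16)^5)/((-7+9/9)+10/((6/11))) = -729/38797312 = -0.00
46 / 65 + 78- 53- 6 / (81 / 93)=11009 / 585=18.82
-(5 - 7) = 2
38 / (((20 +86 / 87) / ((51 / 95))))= 4437 / 4565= 0.97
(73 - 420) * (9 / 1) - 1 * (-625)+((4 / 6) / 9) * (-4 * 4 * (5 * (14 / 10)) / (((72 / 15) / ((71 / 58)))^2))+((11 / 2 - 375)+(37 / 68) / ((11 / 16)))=-876595311073 / 305727048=-2867.25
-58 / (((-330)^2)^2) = -29 / 5929605000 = -0.00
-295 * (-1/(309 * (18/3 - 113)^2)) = 295/3537741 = 0.00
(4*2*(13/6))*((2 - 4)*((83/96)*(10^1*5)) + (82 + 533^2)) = 88634377/18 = 4924132.06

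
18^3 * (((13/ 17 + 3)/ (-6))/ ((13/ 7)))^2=32514048/ 48841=665.71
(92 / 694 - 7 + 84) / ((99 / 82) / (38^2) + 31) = 3169190120 / 1273749209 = 2.49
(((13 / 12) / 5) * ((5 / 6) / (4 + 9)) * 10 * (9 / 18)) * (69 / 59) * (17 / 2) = 1955 / 2832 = 0.69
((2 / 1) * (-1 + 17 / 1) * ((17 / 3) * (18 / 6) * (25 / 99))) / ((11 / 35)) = 476000 / 1089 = 437.10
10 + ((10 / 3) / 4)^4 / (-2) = 25295 / 2592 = 9.76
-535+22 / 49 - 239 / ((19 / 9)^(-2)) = -6349304 / 3969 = -1599.72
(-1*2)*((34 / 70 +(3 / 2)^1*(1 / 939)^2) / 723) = -9992873 / 7437316635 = -0.00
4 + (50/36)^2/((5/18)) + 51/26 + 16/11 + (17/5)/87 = 2687183/186615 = 14.40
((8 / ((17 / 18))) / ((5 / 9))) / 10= 648 / 425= 1.52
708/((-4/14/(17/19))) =-42126/19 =-2217.16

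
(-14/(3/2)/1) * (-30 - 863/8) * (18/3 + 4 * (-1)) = 7721/3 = 2573.67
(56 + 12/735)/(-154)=-6862/18865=-0.36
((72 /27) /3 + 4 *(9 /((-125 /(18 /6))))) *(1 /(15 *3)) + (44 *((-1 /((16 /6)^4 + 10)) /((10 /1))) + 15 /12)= 53191351 /45157500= 1.18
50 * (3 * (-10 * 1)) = -1500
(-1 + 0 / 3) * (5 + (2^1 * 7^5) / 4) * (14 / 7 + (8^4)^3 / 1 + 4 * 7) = -577827720386911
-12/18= -2/3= -0.67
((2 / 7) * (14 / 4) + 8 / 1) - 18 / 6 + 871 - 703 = 174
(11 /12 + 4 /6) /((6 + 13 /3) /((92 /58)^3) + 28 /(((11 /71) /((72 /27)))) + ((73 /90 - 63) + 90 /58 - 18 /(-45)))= 2212325610 /592844673743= 0.00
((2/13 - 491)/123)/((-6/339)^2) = -27159663/2132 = -12739.05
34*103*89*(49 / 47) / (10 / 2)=15272222 / 235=64988.18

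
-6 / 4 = -3 / 2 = -1.50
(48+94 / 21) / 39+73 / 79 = 2.27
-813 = -813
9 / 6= 3 / 2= 1.50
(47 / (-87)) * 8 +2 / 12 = -241 / 58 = -4.16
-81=-81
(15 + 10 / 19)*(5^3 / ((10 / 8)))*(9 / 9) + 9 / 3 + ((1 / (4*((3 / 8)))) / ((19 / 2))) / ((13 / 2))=1152731 / 741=1555.64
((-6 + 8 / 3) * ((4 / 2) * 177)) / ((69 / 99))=-38940 / 23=-1693.04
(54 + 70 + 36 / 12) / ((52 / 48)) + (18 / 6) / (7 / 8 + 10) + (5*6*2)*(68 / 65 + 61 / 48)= 29757 / 116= 256.53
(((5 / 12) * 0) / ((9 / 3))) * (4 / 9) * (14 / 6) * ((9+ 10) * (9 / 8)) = 0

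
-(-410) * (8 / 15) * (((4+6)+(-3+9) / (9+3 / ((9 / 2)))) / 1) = 2322.39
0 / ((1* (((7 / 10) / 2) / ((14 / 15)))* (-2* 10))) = 0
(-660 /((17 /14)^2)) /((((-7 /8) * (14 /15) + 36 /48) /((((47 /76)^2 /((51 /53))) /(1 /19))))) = 4732837725 /93347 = 50701.55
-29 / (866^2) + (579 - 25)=415475595 / 749956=554.00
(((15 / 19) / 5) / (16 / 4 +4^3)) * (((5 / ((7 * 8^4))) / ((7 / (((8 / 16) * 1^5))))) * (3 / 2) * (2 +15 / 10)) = 45 / 296353792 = 0.00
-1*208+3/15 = -1039/5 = -207.80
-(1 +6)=-7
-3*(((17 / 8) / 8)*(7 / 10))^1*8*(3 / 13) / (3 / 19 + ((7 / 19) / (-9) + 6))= -183141 / 1087840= -0.17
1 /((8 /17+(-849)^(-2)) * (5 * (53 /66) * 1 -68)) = -808738722 /24351612775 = -0.03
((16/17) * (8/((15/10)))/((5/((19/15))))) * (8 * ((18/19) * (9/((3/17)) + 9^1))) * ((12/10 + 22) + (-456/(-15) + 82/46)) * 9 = 2817441792/9775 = 288229.34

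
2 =2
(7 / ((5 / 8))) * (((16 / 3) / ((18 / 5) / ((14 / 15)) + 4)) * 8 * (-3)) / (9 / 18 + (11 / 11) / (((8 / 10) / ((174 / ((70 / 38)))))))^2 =-614656 / 47361875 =-0.01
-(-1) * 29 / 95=0.31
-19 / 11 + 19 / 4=133 / 44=3.02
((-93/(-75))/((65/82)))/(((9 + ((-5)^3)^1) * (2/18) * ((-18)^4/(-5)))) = 1271/219866400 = 0.00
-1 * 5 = -5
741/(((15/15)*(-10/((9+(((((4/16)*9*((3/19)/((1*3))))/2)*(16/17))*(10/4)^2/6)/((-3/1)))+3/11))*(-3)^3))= 1709617/67320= 25.40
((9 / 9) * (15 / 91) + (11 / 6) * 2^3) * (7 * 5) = 20245 / 39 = 519.10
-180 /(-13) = 180 /13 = 13.85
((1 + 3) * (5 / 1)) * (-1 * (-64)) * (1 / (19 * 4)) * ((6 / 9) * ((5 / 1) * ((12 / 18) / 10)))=640 / 171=3.74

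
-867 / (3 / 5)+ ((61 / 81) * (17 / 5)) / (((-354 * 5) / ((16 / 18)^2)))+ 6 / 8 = -1444.25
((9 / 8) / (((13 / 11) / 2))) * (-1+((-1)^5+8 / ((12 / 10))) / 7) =-33 / 91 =-0.36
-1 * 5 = -5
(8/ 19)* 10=80/ 19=4.21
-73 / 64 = -1.14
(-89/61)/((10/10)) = -89/61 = -1.46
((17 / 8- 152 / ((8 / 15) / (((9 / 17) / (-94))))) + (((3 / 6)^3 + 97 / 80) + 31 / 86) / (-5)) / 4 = 46595491 / 54971200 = 0.85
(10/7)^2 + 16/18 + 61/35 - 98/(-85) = 218369/37485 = 5.83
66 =66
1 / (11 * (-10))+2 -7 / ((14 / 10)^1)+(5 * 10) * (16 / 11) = 7669 / 110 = 69.72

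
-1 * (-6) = 6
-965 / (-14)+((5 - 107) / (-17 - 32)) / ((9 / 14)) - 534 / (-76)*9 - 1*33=5837 / 57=102.40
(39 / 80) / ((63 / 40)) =13 / 42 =0.31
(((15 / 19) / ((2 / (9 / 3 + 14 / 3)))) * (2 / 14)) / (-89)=-115 / 23674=-0.00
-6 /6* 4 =-4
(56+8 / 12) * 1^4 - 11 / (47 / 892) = -21446 / 141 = -152.10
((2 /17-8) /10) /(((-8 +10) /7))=-469 /170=-2.76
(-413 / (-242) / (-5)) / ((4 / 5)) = -413 / 968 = -0.43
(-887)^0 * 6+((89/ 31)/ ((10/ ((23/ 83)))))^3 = 102213216459823/ 17034106517000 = 6.00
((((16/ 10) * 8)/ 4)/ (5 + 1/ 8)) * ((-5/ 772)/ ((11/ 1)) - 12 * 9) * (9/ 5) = -264136608/ 2176075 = -121.38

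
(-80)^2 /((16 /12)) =4800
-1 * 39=-39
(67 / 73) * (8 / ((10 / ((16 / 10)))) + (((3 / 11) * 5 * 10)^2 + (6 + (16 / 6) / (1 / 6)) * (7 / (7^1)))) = 42405774 / 220825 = 192.03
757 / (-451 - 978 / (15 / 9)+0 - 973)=-3785 / 10054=-0.38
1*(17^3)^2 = 24137569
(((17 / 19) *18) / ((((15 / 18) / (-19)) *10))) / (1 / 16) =-14688 / 25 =-587.52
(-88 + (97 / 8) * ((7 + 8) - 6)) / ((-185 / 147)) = -24843 / 1480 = -16.79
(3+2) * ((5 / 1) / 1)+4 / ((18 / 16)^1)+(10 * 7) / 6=362 / 9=40.22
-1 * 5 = -5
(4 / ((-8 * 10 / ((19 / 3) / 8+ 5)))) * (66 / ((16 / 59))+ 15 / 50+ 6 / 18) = -4070059 / 57600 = -70.66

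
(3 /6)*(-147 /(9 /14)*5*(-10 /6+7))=-27440 /9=-3048.89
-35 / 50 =-0.70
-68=-68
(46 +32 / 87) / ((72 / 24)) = 4034 / 261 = 15.46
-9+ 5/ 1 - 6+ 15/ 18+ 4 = -31/ 6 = -5.17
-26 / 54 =-13 / 27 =-0.48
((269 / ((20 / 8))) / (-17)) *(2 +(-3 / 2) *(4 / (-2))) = -538 / 17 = -31.65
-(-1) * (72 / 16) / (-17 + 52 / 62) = -93 / 334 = -0.28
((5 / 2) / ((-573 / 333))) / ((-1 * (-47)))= -555 / 17954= -0.03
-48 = -48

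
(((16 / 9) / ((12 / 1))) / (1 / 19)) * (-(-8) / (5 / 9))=608 / 15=40.53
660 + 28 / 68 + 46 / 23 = 11261 / 17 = 662.41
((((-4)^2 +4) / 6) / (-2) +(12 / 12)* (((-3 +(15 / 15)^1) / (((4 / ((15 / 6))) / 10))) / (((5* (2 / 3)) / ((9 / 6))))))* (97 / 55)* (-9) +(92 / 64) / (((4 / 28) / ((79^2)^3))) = 430507883748061 / 176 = 2446067521295.80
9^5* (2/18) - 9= 6552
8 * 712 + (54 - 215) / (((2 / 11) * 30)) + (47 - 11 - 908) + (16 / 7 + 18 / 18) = 2015063 / 420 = 4797.77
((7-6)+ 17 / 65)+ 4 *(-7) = -1738 / 65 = -26.74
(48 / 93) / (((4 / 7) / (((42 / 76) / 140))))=21 / 5890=0.00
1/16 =0.06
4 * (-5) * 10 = -200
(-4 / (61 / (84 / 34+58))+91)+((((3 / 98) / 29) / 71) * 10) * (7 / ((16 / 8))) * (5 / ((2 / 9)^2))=10413062295 / 119570248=87.09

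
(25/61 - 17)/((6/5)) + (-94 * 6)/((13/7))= -755374/2379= -317.52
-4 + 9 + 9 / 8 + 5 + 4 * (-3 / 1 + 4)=121 / 8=15.12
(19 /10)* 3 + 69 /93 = 6.44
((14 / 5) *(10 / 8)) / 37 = 7 / 74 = 0.09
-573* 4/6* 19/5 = -7258/5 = -1451.60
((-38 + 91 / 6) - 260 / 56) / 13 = -577 / 273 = -2.11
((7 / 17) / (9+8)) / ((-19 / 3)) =-0.00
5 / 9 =0.56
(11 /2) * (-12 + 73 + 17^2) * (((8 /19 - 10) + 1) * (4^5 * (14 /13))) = -4498278400 /247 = -18211653.44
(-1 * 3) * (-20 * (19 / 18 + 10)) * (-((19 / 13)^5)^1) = -4927437010 / 1113879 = -4423.67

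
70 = 70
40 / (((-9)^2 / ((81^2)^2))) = 21257640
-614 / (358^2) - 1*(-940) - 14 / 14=60172691 / 64082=939.00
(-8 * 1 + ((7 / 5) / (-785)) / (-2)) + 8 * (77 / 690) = -7.11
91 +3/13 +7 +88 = 2421/13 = 186.23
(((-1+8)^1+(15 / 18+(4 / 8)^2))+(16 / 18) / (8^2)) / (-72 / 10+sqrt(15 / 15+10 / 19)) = -1.36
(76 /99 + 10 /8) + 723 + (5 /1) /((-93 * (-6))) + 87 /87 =2970901 /4092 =726.03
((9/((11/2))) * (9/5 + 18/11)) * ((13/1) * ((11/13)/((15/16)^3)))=516096/6875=75.07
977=977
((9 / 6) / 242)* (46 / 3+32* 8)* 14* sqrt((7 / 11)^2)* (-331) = -600103 / 121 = -4959.53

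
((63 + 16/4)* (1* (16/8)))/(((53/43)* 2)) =2881/53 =54.36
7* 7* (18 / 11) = 882 / 11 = 80.18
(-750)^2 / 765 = 12500 / 17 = 735.29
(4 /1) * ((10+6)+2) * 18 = 1296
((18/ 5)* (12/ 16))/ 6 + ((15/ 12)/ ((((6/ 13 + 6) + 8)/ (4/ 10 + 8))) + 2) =5971/ 1880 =3.18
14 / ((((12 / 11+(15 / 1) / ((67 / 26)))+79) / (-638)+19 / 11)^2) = 3095311554104 / 560786806449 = 5.52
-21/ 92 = -0.23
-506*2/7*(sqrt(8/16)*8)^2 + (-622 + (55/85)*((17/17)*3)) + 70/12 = -3741725/714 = -5240.51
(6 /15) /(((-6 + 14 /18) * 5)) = -18 /1175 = -0.02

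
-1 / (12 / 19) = -19 / 12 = -1.58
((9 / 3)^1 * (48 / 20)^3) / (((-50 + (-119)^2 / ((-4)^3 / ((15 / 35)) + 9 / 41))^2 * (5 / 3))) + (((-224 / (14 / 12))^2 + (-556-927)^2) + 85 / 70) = 138324292806117128451943 / 61858118661578750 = 2236154.22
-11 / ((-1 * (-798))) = -11 / 798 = -0.01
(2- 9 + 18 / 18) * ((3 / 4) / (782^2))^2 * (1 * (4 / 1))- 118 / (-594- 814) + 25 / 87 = 531329319408335 / 1431525014660928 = 0.37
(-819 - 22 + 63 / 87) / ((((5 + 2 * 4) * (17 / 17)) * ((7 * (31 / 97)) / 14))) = -4727392 / 11687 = -404.50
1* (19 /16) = 19 /16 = 1.19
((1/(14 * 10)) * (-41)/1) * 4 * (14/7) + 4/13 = -926/455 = -2.04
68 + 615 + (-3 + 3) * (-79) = 683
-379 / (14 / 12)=-324.86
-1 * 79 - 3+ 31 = -51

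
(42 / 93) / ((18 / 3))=7 / 93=0.08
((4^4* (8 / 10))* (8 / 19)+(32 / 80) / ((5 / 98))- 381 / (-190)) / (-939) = -0.10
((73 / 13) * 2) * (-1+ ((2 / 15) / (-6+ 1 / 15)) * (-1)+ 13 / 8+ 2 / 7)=339523 / 32396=10.48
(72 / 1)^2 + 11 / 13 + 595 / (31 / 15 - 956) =5184.22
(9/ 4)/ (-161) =-9/ 644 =-0.01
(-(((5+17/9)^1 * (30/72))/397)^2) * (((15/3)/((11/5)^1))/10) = -120125/10110932568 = -0.00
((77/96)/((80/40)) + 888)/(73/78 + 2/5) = 11087245/16672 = 665.02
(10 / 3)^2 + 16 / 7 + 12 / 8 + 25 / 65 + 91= 174089 / 1638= 106.28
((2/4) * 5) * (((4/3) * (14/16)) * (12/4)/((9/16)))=140/9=15.56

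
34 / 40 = 17 / 20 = 0.85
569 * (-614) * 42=-14673372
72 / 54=4 / 3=1.33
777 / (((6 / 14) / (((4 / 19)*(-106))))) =-768712 / 19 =-40458.53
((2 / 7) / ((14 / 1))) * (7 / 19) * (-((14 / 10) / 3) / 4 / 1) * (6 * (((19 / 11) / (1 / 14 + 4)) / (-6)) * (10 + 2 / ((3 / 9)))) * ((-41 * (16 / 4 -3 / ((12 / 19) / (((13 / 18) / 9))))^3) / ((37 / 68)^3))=-3636530192574475 / 50634791310213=-71.82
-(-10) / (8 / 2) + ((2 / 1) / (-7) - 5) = -39 / 14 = -2.79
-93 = -93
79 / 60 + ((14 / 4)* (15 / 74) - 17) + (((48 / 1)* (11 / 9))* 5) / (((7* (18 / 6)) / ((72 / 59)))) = 2.07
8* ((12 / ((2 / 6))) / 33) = 96 / 11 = 8.73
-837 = -837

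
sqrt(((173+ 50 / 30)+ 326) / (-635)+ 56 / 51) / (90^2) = sqrt(36076890) / 87439500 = 0.00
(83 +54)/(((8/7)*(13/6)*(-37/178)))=-256053/962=-266.17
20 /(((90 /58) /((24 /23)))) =928 /69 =13.45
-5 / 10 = -1 / 2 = -0.50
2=2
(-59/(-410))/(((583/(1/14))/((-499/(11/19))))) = -559379/36810620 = -0.02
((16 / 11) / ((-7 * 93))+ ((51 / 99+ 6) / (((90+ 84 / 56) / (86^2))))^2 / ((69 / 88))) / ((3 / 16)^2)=10060780.91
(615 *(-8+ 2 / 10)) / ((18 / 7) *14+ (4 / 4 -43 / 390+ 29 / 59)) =-110378970 / 860143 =-128.33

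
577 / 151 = 3.82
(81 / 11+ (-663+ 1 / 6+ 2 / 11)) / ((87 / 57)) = -821731 / 1914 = -429.33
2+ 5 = 7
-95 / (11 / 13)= -1235 / 11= -112.27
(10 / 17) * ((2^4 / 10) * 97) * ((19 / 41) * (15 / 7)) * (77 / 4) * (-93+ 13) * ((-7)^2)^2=-233642270400 / 697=-335211291.82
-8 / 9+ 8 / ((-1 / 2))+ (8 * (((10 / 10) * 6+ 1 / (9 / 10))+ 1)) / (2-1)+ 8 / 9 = 440 / 9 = 48.89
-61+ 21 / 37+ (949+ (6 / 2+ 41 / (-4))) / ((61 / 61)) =130435 / 148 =881.32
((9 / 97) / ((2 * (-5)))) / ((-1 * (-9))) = -0.00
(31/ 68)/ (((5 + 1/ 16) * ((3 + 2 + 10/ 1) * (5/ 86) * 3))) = 10664/ 309825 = 0.03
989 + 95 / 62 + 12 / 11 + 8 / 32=1352915 / 1364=991.87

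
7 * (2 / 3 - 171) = -3577 / 3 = -1192.33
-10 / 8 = -5 / 4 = -1.25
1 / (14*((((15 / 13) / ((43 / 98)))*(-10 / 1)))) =-0.00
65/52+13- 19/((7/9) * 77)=30039/2156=13.93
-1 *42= -42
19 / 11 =1.73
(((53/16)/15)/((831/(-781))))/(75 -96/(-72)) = -41393/15223920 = -0.00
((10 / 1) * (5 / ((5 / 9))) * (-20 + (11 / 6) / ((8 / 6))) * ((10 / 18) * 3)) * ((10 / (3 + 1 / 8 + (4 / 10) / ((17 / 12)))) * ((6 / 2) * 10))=-569925000 / 2317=-245975.40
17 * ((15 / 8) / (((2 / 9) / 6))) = 6885 / 8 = 860.62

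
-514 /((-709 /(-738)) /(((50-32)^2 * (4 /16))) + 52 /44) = -337984812 /784913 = -430.60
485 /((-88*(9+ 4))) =-485 /1144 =-0.42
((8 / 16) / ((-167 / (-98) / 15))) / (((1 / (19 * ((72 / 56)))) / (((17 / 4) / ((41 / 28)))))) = 2136645 / 6847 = 312.06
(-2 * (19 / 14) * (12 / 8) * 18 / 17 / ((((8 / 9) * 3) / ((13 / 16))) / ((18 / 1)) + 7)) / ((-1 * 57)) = 3159 / 299999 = 0.01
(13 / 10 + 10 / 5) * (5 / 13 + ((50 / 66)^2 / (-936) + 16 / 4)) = 4468631 / 308880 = 14.47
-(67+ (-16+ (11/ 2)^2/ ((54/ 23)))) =-13799/ 216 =-63.88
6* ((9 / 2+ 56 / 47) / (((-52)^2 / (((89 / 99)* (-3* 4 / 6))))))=-47615 / 2096952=-0.02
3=3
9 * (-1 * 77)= -693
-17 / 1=-17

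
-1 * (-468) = 468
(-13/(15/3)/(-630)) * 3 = 13/1050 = 0.01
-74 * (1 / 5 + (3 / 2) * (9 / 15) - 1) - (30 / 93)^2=-7.50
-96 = -96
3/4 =0.75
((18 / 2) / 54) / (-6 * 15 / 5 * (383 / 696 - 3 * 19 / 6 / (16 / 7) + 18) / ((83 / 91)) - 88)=-19256 / 42986955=-0.00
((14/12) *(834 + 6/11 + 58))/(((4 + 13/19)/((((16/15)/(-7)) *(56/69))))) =-83570816/3039795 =-27.49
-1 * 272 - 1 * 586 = -858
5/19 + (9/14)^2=2519/3724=0.68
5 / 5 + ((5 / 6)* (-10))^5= -9765382 / 243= -40186.76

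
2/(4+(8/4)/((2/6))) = 1/5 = 0.20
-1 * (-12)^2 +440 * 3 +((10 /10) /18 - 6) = 21061 /18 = 1170.06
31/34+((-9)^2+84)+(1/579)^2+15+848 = 11727735937/11398194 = 1028.91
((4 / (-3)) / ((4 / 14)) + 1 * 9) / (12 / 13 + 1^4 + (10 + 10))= 169 / 855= 0.20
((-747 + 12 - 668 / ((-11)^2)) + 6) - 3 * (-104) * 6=1137.48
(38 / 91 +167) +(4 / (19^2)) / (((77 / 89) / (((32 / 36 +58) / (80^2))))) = 87117447721 / 520359840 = 167.42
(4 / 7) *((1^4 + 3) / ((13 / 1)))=16 / 91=0.18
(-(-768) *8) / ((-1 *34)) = -3072 / 17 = -180.71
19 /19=1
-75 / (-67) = 75 / 67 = 1.12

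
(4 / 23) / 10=2 / 115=0.02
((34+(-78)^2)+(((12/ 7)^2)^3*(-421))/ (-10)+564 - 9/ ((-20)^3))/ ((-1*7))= -7294725414041/ 6588344000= -1107.22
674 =674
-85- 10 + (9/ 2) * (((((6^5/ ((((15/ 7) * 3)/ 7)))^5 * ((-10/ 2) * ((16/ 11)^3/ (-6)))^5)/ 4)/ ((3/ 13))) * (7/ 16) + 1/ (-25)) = 2150380346743119956443121774601847377691/ 208862408470782550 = 10295679162600164344999.56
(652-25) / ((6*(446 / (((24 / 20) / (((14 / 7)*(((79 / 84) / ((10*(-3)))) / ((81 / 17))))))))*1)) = -21.37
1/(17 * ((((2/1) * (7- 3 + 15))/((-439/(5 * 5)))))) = -439/16150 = -0.03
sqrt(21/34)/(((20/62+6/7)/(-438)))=-291.79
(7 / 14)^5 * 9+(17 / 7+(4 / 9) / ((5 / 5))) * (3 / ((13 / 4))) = 25625 / 8736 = 2.93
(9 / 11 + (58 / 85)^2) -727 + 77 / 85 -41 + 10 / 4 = -121328177 / 158950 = -763.31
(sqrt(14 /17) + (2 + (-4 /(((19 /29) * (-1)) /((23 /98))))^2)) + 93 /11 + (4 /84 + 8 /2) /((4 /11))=sqrt(238) /17 + 2704551127 /114412452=24.55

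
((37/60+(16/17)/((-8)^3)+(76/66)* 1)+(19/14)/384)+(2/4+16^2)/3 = 438667277/5026560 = 87.27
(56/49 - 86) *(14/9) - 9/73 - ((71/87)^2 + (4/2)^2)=-75581146/552537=-136.79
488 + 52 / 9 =4444 / 9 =493.78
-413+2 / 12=-2477 / 6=-412.83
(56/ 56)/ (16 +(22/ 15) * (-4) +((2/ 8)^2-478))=-240/ 112273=-0.00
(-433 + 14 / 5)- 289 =-3596 / 5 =-719.20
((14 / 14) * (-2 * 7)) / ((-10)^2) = -7 / 50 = -0.14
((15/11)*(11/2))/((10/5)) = 15/4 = 3.75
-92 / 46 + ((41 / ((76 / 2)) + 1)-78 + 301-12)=8021 / 38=211.08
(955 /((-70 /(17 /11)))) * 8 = -12988 /77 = -168.68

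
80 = 80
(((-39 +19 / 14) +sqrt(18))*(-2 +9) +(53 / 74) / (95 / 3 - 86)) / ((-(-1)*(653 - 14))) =-1589248 / 3853809 +7*sqrt(2) / 213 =-0.37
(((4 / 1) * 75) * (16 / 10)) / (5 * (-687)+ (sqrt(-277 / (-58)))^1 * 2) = -47815200 / 342176971 -480 * sqrt(16066) / 342176971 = -0.14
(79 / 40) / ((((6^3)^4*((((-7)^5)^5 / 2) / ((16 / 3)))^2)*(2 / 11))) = 869 / 2752640814901200072802641804881304057068447097049920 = 0.00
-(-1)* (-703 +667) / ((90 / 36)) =-72 / 5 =-14.40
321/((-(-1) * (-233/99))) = -31779/233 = -136.39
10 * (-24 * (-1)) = 240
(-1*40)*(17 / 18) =-340 / 9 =-37.78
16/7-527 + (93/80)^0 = -3666/7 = -523.71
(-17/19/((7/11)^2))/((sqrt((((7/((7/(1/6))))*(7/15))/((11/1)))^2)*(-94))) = 1018215/306299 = 3.32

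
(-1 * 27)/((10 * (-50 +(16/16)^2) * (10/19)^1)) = 513/4900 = 0.10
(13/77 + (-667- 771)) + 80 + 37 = -101704/77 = -1320.83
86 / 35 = 2.46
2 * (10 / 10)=2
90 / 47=1.91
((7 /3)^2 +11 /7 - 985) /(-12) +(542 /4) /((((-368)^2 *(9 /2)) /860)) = 522715997 /6398784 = 81.69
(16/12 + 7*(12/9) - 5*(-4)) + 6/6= 95/3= 31.67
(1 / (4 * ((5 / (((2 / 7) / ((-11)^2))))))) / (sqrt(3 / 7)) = 0.00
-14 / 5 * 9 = -126 / 5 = -25.20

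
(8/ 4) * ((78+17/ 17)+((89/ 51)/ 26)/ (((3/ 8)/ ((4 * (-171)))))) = -19194/ 221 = -86.85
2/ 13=0.15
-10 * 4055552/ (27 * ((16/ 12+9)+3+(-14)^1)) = 20277760/ 9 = 2253084.44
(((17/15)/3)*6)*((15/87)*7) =238/87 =2.74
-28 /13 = -2.15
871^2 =758641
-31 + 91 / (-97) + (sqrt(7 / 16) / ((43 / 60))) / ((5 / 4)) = -3098 / 97 + 12 * sqrt(7) / 43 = -31.20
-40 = -40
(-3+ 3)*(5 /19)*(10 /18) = 0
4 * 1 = 4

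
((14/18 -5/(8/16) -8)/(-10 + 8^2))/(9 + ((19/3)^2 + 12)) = -31/5940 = -0.01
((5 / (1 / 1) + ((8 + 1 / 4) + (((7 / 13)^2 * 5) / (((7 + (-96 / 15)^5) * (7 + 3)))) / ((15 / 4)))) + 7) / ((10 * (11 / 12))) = 1377081273319 / 623370234630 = 2.21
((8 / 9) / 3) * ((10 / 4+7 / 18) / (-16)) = -13 / 243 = -0.05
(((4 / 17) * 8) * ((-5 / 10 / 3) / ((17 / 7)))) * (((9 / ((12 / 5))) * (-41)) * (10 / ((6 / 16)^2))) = 3673600 / 2601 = 1412.38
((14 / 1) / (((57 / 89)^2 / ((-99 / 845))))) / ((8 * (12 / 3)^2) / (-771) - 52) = 470246007 / 6134454950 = 0.08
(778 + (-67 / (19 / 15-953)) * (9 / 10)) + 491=1269.06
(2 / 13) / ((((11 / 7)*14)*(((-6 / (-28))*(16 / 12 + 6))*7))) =1 / 1573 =0.00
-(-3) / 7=0.43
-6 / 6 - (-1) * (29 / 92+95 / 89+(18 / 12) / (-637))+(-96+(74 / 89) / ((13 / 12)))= -94.85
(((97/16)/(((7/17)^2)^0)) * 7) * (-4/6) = -679/24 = -28.29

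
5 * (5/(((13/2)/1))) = 50/13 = 3.85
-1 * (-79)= 79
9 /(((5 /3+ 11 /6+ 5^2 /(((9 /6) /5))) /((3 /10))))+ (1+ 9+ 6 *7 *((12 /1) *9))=11842411 /2605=4546.03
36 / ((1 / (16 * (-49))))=-28224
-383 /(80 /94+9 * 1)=-18001 /463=-38.88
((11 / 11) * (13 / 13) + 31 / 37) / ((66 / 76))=2584 / 1221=2.12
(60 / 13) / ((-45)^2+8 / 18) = 540 / 236977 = 0.00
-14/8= -7/4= -1.75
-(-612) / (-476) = -9 / 7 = -1.29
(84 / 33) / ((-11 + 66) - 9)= 14 / 253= 0.06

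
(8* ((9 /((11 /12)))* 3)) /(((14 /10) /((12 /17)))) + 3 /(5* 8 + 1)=6380247 /53669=118.88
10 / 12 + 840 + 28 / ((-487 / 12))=2454899 / 2922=840.14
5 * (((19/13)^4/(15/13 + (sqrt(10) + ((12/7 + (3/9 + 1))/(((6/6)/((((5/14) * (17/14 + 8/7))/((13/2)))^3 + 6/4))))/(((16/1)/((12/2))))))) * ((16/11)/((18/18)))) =-22297280972679371095920/411856256234692301461 + 597494153358860616040 * sqrt(10)/31681250479591715497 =5.50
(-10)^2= 100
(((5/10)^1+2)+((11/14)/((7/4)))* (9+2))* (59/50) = 43011/4900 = 8.78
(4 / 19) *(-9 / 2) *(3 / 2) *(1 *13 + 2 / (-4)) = -675 / 38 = -17.76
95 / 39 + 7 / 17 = 1888 / 663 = 2.85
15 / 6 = 5 / 2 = 2.50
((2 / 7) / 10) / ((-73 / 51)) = -51 / 2555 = -0.02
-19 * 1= -19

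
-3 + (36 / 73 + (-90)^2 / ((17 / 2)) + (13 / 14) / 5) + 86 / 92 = 951.55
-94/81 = -1.16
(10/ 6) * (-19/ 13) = -95/ 39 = -2.44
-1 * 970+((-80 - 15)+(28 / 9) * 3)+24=-3095 / 3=-1031.67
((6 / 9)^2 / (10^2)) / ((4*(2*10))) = 1 / 18000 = 0.00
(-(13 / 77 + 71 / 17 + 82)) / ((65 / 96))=-10850496 / 85085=-127.53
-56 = -56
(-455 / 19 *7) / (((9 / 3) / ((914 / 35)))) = -83174 / 57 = -1459.19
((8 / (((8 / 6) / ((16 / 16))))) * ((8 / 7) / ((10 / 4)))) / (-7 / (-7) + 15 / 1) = 6 / 35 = 0.17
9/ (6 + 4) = 9/ 10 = 0.90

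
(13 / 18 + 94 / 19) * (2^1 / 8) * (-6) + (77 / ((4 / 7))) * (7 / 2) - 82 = 173791 / 456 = 381.12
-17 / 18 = -0.94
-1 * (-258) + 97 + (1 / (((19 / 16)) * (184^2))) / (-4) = 57089679 / 160816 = 355.00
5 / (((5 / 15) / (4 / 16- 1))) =-45 / 4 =-11.25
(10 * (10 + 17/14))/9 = 785/63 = 12.46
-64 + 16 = -48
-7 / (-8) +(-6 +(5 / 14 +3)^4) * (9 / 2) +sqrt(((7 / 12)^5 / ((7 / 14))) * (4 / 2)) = 49 * sqrt(21) / 432 +41909893 / 76832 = 545.99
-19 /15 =-1.27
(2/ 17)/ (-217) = -2/ 3689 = -0.00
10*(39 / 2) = 195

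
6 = 6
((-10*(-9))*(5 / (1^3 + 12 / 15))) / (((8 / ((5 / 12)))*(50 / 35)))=9.11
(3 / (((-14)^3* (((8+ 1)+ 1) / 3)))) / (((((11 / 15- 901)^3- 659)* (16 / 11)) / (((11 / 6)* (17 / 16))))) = 4165425 / 6919452681509494784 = 0.00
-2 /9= -0.22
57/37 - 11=-350/37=-9.46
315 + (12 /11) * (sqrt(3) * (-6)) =315-72 * sqrt(3) /11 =303.66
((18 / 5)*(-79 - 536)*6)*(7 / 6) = -15498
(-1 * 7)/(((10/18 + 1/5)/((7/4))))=-2205/136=-16.21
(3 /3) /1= 1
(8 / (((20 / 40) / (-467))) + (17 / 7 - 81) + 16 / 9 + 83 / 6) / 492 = -949405 / 61992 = -15.31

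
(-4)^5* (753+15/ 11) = -8497152/ 11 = -772468.36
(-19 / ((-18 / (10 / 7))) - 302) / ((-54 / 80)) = 757240 / 1701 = 445.17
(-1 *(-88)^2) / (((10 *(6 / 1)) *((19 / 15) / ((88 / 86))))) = -85184 / 817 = -104.26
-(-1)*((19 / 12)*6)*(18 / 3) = 57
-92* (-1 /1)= 92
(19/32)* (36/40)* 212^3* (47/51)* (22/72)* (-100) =-7312093855/51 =-143374389.31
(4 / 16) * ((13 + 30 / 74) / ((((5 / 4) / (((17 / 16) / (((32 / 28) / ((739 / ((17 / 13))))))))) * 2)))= 2084719 / 2960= 704.30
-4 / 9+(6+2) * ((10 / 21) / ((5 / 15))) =692 / 63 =10.98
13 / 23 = 0.57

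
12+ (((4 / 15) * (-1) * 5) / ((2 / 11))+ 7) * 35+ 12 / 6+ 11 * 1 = 40 / 3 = 13.33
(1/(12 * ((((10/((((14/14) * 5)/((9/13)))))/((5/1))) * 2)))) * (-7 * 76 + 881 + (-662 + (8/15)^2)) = -914693/19440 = -47.05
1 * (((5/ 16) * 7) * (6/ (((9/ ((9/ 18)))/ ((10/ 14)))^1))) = 0.52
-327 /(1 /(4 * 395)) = -516660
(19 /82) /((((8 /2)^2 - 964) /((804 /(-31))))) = 1273 /200818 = 0.01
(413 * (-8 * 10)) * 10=-330400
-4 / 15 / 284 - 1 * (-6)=6389 / 1065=6.00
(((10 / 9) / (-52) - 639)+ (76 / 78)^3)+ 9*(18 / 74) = -2791381823 / 4389606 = -635.91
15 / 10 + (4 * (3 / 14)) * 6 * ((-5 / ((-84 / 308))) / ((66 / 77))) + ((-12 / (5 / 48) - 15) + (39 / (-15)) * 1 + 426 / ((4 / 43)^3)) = 84671547 / 160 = 529197.17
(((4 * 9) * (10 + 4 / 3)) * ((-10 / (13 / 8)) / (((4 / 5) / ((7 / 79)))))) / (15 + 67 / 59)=-17700 / 1027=-17.23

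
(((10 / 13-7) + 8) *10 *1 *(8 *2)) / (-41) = -3680 / 533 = -6.90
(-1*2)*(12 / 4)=-6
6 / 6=1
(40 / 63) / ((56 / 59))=295 / 441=0.67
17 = 17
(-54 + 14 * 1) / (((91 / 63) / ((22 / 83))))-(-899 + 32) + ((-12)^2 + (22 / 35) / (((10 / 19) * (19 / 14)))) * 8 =54454429 / 26975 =2018.70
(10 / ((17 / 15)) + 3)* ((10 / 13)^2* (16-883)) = -1025100 / 169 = -6065.68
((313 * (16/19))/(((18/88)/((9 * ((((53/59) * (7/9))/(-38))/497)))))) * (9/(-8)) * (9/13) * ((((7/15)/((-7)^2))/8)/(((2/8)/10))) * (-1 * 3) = -6569244/137612839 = -0.05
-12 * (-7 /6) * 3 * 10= 420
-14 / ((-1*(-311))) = -14 / 311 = -0.05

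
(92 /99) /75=92 /7425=0.01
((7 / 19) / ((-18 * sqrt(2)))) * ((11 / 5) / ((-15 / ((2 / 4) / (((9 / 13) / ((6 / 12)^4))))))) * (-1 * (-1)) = 0.00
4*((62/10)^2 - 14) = 97.76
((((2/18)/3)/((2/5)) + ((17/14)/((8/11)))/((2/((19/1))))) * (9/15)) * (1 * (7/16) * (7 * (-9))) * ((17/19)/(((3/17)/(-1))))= 195201293/145920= 1337.73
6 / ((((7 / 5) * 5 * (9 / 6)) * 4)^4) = 1 / 518616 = 0.00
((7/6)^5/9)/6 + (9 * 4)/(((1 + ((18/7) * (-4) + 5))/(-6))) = 105899843/2099520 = 50.44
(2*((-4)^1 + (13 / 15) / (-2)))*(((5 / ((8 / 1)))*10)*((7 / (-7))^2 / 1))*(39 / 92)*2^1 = -46.98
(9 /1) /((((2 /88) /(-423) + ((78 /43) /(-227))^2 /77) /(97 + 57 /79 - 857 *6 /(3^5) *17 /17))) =-675704871844130744 /51875011801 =-13025633.12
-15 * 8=-120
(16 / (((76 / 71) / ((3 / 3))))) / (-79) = -284 / 1501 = -0.19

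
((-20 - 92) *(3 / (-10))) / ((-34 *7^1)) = -12 / 85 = -0.14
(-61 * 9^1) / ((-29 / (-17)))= -9333 / 29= -321.83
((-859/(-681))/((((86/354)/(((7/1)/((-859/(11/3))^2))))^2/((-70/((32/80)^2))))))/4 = -2185138137875/57464020849222872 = -0.00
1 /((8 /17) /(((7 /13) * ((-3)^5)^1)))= -28917 /104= -278.05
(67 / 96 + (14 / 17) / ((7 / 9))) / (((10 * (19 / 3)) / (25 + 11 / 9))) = 169153 / 232560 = 0.73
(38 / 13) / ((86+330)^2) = 19 / 1124864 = 0.00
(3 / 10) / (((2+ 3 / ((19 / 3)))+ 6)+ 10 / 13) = 247 / 7610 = 0.03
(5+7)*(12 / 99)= 16 / 11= 1.45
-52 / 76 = -13 / 19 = -0.68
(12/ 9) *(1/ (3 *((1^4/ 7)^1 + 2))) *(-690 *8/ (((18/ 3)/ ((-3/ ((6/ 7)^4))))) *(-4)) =-3092488/ 729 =-4242.10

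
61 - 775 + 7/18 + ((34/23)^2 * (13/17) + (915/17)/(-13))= -1506892183/2104362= -716.08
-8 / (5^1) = -8 / 5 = -1.60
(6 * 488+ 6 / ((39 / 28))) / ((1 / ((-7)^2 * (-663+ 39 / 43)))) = -4090657200 / 43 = -95131562.79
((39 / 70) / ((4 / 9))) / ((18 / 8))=39 / 70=0.56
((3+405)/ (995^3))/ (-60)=-34/ 4925374375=-0.00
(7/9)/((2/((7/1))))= 49/18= 2.72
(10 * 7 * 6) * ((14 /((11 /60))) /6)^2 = 8232000 /121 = 68033.06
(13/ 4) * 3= 39/ 4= 9.75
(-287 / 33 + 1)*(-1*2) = 508 / 33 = 15.39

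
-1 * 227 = -227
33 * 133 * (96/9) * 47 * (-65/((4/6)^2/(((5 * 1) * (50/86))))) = -935469418.60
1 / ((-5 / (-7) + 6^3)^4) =2401 / 5295931061521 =0.00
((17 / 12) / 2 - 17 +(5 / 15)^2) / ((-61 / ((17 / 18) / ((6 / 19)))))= 376295 / 474336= 0.79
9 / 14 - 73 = -1013 / 14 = -72.36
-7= -7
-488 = -488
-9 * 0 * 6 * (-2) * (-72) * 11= 0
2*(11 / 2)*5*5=275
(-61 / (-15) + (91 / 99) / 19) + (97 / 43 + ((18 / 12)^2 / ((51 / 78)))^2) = 8514437411 / 467503740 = 18.21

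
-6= -6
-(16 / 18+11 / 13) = -203 / 117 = -1.74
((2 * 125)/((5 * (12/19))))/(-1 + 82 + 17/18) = 57/59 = 0.97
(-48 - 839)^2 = 786769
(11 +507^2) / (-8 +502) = 520.36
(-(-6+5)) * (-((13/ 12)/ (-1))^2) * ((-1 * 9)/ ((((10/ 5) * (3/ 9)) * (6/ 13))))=2197/ 64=34.33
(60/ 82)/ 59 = 0.01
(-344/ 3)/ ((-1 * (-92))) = -86/ 69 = -1.25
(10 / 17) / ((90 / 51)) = 1 / 3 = 0.33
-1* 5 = -5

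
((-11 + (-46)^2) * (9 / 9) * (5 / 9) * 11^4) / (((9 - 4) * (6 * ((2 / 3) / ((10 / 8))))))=154096525 / 144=1070114.76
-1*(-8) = 8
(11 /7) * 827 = 9097 /7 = 1299.57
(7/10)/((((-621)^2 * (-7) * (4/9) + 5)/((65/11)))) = -91/26394874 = -0.00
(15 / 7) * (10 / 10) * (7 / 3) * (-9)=-45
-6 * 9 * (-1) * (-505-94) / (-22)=16173 / 11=1470.27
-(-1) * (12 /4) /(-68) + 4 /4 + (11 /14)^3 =67217 /46648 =1.44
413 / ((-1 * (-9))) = 413 / 9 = 45.89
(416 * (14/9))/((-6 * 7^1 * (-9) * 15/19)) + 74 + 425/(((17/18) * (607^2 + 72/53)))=76.17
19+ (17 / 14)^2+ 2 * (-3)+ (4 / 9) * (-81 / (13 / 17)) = -83071 / 2548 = -32.60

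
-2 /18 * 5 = -5 /9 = -0.56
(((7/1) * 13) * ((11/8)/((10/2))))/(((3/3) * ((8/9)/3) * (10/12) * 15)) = 27027/4000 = 6.76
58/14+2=43/7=6.14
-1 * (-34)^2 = -1156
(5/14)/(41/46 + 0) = 115/287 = 0.40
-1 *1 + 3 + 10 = 12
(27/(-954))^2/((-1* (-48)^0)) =-9/11236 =-0.00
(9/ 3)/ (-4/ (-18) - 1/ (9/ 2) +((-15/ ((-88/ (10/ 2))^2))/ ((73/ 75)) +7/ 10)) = 8479680/ 1837967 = 4.61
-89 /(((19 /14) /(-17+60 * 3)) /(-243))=49352814 /19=2597516.53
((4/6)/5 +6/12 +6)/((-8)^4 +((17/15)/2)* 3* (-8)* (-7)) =199/125736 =0.00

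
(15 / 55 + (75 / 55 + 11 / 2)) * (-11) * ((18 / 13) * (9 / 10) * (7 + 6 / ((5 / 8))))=-1055511 / 650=-1623.86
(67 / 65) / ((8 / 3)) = 201 / 520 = 0.39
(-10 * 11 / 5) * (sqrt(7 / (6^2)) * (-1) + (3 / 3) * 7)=-154 + 11 * sqrt(7) / 3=-144.30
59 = 59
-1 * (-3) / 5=3 / 5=0.60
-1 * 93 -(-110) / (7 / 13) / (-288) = -94459 / 1008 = -93.71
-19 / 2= -9.50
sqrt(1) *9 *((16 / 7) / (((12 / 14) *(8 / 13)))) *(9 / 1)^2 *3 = 9477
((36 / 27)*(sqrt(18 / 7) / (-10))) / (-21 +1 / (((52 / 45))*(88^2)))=805376*sqrt(14) / 295974105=0.01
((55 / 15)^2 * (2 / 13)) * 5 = 10.34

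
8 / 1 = 8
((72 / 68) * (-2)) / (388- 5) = -36 / 6511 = -0.01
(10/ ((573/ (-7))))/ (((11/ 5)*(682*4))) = -175/ 8597292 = -0.00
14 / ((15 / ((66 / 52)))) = 77 / 65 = 1.18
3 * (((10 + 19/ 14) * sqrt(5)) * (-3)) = -1431 * sqrt(5)/ 14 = -228.56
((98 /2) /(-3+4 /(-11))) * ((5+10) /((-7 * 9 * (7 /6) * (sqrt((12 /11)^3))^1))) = 605 * sqrt(33) /1332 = 2.61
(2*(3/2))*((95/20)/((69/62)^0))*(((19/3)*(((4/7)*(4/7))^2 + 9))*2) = 7893265/4802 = 1643.75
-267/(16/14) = -1869/8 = -233.62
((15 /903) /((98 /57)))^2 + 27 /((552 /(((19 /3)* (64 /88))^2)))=1.04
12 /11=1.09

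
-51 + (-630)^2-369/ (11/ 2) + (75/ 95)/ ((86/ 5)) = 396781.95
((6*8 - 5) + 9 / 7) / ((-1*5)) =-62 / 7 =-8.86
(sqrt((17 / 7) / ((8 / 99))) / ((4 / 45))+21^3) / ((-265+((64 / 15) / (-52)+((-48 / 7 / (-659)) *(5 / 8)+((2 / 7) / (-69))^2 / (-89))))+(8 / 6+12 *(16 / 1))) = -8236466257518135 / 63805456353073-17152157970675 *sqrt(2618) / 1020887301649168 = -129.95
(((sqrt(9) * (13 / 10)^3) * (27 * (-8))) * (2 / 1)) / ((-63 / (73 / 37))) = 2886858 / 32375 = 89.17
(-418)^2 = 174724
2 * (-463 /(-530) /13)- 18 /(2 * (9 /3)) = -9872 /3445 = -2.87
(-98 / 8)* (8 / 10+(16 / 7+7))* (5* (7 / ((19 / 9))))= -155673 / 76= -2048.33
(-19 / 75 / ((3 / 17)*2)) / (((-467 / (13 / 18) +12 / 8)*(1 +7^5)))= 4199 / 63432131400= 0.00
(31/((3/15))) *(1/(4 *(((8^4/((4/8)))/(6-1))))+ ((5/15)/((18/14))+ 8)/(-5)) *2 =-226504259/442368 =-512.03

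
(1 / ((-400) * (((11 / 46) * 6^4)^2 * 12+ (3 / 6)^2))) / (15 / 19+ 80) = -10051 / 374356254513500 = -0.00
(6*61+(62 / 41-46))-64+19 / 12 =127475 / 492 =259.10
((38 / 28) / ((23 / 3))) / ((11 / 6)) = 171 / 1771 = 0.10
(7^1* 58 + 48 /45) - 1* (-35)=6631 /15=442.07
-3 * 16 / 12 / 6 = -2 / 3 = -0.67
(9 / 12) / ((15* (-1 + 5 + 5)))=1 / 180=0.01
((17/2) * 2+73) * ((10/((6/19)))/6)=475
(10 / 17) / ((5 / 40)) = 80 / 17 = 4.71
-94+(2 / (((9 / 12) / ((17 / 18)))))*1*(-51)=-2002 / 9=-222.44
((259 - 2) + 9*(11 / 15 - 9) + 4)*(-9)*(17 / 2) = -142749 / 10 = -14274.90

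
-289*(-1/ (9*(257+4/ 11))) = 3179/ 25479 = 0.12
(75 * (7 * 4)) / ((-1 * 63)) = -100 / 3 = -33.33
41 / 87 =0.47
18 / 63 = 2 / 7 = 0.29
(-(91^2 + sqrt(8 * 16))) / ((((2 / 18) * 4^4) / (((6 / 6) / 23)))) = -74529 / 5888 - 9 * sqrt(2) / 736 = -12.68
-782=-782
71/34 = 2.09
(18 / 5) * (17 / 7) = 306 / 35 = 8.74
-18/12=-3/2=-1.50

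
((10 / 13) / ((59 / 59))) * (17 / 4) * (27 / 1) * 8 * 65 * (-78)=-3580200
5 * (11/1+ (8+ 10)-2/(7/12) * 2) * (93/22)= 468.02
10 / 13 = 0.77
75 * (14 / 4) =525 / 2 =262.50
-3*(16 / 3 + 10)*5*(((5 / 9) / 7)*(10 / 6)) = -5750 / 189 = -30.42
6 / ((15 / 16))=32 / 5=6.40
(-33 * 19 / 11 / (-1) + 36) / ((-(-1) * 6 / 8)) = 124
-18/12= -3/2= -1.50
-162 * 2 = -324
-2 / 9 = -0.22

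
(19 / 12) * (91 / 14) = 247 / 24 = 10.29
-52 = -52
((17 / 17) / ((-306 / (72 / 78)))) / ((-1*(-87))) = -2 / 57681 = -0.00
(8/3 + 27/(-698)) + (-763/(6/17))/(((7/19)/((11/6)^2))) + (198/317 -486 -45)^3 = -358314569346263062411/2401358299992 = -149213288.72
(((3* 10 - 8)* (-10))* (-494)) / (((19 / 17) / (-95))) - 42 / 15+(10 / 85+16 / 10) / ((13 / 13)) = -9237801.08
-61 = -61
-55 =-55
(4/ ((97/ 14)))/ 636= 14/ 15423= 0.00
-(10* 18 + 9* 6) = -234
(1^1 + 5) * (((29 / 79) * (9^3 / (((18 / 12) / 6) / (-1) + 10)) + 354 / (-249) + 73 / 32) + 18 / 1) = 378932355 / 1363856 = 277.84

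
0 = 0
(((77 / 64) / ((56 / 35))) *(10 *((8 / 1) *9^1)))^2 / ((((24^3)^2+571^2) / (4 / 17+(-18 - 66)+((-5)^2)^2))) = 2761731905625 / 3332396327936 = 0.83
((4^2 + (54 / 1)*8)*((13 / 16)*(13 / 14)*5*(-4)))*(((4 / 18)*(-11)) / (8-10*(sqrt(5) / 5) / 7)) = 520520*sqrt(5) / 7011 + 14574560 / 7011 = 2244.83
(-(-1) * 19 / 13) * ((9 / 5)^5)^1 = 1121931 / 40625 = 27.62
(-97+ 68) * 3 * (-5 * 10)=4350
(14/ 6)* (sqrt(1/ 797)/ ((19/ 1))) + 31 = 7* sqrt(797)/ 45429 + 31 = 31.00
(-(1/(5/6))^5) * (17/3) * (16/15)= -235008/15625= -15.04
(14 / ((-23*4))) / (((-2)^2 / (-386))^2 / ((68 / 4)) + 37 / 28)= -0.12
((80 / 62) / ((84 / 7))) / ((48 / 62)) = 5 / 36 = 0.14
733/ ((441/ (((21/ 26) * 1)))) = 733/ 546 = 1.34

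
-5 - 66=-71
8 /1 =8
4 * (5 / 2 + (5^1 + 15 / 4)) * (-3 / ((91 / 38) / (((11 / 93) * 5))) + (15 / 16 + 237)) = 481774815 / 45136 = 10673.85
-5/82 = -0.06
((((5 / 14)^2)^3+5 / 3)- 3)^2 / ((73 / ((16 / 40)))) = 904281219270361 / 93119751076423680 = 0.01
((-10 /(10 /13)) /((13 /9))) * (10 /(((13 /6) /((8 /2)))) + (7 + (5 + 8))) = -4500 /13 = -346.15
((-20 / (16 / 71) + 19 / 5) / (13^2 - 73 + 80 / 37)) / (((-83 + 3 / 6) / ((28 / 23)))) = 440041 / 34458600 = 0.01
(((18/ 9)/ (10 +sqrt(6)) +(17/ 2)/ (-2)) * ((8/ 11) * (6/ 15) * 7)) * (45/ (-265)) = 1008 * sqrt(6)/ 137005 +17388/ 12455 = 1.41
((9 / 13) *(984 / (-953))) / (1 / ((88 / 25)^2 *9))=-617227776 / 7743125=-79.71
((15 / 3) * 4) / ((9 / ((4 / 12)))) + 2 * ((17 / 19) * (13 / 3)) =4358 / 513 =8.50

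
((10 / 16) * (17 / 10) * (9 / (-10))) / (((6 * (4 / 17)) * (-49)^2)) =-867 / 3073280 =-0.00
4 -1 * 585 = -581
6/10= 3/5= 0.60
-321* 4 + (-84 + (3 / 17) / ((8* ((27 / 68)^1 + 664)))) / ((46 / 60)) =-62959881 / 45179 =-1393.57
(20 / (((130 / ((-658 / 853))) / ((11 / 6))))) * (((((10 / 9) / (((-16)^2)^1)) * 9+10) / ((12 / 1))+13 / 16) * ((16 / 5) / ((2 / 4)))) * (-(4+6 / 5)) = 9166927 / 767700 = 11.94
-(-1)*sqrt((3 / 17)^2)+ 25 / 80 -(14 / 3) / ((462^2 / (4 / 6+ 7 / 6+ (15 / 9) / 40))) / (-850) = 0.49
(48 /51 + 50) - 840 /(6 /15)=-34834 /17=-2049.06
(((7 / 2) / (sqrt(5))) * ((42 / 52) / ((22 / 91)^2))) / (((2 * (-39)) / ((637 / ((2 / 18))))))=-13764933 * sqrt(5) / 19360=-1589.84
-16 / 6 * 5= -40 / 3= -13.33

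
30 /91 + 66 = 6036 /91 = 66.33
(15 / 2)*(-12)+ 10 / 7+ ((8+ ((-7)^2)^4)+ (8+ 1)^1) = 40353106 / 7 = 5764729.43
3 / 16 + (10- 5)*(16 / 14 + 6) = 4021 / 112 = 35.90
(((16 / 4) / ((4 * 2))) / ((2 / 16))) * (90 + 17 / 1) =428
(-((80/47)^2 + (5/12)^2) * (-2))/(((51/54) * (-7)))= -976825/1051484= -0.93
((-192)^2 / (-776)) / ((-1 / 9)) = 41472 / 97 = 427.55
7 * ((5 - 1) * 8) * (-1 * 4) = -896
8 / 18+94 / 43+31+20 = 20755 / 387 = 53.63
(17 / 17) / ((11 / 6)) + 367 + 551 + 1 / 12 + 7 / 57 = 2304229 / 2508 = 918.75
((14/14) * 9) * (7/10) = 63/10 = 6.30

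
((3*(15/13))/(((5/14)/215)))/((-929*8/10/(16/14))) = -38700/12077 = -3.20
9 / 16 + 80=1289 / 16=80.56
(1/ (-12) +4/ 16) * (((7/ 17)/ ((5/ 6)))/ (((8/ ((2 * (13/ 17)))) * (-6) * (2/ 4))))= -91/ 17340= -0.01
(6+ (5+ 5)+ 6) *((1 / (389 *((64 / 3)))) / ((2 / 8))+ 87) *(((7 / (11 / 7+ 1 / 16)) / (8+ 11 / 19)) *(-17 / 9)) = -1805.43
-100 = -100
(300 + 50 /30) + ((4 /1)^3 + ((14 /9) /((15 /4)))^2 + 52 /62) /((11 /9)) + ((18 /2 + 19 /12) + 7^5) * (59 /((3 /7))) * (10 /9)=2572822.23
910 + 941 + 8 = 1859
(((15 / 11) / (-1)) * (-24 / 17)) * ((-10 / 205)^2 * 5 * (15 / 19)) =108000 / 5972593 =0.02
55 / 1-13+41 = 83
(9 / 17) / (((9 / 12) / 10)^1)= 7.06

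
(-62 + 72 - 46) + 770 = 734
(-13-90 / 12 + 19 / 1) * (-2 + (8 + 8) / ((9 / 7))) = -47 / 3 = -15.67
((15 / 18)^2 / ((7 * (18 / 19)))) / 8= 475 / 36288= 0.01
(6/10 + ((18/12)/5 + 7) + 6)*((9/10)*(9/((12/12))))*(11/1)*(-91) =-11270259/100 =-112702.59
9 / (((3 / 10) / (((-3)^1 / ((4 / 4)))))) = -90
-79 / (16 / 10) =-395 / 8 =-49.38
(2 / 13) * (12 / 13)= 24 / 169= 0.14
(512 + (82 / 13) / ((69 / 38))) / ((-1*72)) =-115595 / 16146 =-7.16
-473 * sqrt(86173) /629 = -220.75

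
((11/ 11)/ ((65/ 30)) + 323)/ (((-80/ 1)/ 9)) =-7569/ 208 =-36.39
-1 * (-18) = 18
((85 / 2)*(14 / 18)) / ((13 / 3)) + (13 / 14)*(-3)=1322 / 273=4.84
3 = 3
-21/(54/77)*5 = -2695/18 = -149.72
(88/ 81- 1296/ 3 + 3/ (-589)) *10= -205586990/ 47709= -4309.19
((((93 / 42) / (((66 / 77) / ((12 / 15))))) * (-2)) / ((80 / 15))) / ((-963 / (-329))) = -10199 / 38520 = -0.26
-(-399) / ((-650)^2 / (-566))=-112917 / 211250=-0.53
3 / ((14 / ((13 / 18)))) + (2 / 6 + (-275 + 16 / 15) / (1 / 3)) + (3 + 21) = -334871 / 420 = -797.31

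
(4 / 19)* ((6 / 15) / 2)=4 / 95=0.04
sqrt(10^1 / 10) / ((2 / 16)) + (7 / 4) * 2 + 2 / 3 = 73 / 6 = 12.17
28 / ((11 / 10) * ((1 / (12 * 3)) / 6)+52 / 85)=1028160 / 22651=45.39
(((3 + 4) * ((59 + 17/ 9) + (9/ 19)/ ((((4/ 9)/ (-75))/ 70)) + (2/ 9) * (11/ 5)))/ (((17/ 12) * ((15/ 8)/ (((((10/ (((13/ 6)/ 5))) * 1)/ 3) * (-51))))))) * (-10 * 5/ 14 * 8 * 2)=-242257126400/ 741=-326932694.20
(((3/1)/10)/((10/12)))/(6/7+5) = 63/1025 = 0.06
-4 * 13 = -52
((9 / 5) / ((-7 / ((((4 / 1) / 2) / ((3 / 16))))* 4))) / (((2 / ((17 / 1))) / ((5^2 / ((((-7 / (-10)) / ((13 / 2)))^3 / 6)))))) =-1680705000 / 2401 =-700002.08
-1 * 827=-827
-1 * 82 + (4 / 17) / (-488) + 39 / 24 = -666795 / 8296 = -80.38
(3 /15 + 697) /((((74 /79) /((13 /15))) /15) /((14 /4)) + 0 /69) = 12530427 /370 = 33866.02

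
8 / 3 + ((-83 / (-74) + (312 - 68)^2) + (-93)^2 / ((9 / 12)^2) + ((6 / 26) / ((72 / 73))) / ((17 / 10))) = 74915.93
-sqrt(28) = -2 * sqrt(7) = -5.29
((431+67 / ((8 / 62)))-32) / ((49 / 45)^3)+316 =483410461 / 470596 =1027.23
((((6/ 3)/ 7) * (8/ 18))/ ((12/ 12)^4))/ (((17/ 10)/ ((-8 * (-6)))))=1280/ 357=3.59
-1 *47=-47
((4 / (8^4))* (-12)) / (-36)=1 / 3072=0.00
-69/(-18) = 23/6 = 3.83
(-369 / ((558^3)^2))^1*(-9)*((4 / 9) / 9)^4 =164 / 250657253250011286561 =0.00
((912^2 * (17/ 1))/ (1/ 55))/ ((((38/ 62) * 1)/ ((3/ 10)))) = 380654208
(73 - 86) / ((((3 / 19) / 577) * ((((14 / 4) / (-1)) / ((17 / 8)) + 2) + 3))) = -127517 / 9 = -14168.56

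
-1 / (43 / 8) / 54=-4 / 1161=-0.00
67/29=2.31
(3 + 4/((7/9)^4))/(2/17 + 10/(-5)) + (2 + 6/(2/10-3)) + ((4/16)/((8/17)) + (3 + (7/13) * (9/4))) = -1398651/499408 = -2.80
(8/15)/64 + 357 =42841/120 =357.01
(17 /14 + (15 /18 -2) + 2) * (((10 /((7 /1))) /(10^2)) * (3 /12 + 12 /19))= 2881 /111720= 0.03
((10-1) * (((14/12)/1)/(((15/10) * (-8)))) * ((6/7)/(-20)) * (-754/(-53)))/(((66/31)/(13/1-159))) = -853151/23320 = -36.58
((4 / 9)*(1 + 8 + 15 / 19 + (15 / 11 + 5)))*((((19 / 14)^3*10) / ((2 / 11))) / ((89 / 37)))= 112733080 / 274743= 410.32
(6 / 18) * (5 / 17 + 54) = 18.10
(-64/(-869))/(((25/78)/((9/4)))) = 11232/21725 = 0.52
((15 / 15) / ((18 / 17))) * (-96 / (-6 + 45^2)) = -272 / 6057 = -0.04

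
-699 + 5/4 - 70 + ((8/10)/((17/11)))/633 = -165234979/215220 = -767.75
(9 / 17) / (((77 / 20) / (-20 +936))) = 164880 / 1309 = 125.96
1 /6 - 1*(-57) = 343 /6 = 57.17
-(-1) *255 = 255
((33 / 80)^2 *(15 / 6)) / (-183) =-363 / 156160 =-0.00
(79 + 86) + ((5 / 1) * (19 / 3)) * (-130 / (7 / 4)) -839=-63554 / 21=-3026.38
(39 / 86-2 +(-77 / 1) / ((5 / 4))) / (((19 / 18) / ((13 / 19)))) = -3176901 / 77615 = -40.93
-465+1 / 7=-3254 / 7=-464.86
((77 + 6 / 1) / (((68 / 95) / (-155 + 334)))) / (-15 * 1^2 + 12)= -1411415 / 204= -6918.70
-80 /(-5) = 16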